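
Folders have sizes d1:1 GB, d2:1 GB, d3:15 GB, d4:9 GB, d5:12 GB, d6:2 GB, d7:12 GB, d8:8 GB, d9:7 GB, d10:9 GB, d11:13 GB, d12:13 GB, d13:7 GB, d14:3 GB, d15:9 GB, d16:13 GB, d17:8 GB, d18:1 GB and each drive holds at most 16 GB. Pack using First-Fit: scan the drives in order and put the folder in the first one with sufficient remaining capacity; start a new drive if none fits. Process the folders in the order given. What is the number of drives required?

Put d1 (1 GB) in drive 1; 15 GB remain.
Put d2 (1 GB) in drive 1; 14 GB remain.
Put d3 (15 GB) in drive 2; 1 GB remain.
Put d4 (9 GB) in drive 1; 5 GB remain.
Put d5 (12 GB) in drive 3; 4 GB remain.
Put d6 (2 GB) in drive 1; 3 GB remain.
Put d7 (12 GB) in drive 4; 4 GB remain.
Put d8 (8 GB) in drive 5; 8 GB remain.
Put d9 (7 GB) in drive 5; 1 GB remain.
Put d10 (9 GB) in drive 6; 7 GB remain.
Put d11 (13 GB) in drive 7; 3 GB remain.
Put d12 (13 GB) in drive 8; 3 GB remain.
Put d13 (7 GB) in drive 6; 0 GB remain.
Put d14 (3 GB) in drive 1; 0 GB remain.
Put d15 (9 GB) in drive 9; 7 GB remain.
Put d16 (13 GB) in drive 10; 3 GB remain.
Put d17 (8 GB) in drive 11; 8 GB remain.
Put d18 (1 GB) in drive 2; 0 GB remain.
Final drives: [1,1,9,2,3] [15,1] [12] [12] [8,7] [9,7] [13] [13] [9] [13] [8].

11 drives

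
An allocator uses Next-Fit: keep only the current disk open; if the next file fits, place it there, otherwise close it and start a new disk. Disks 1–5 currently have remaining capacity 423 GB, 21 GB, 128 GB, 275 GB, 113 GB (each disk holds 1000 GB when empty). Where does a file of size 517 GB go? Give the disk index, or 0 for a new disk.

Next-Fit only looks at disk 5, which has 113 GB free.
517 GB does not fit, so a new disk is opened.

0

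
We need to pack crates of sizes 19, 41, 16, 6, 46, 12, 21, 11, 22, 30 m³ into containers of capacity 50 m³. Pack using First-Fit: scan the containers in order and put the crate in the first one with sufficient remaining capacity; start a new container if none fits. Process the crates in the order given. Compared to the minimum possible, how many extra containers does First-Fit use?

First-Fit: [19,16,6] [41] [46] [12,21,11] [22] [30] → 6 containers.
Total size 224 m³; any packing needs at least ⌈224/50⌉ = 5 containers.
An optimal packing achieves that bound: [46] [41,6] [30,19] [22,21] [16,12,11] → 5 containers.
Excess: 6 − 5 = 1.

1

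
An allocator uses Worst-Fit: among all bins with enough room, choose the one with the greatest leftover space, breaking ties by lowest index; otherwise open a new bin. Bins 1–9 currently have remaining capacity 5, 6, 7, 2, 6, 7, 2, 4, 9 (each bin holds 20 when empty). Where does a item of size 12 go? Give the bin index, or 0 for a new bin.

No bin has ≥ 12 free, so a new bin is opened.

0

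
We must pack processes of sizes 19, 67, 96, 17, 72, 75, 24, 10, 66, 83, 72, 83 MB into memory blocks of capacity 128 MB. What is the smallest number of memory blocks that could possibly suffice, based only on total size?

Total size = 19 + 67 + 96 + 17 + 72 + 75 + 24 + 10 + 66 + 83 + 72 + 83 = 684 MB.
⌈684 / 128⌉ = 6.

6 memory blocks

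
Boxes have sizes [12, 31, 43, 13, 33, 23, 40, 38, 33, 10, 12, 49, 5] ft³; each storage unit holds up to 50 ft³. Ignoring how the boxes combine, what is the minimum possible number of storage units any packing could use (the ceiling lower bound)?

Total size = 12 + 31 + 43 + 13 + 33 + 23 + 40 + 38 + 33 + 10 + 12 + 49 + 5 = 342 ft³.
⌈342 / 50⌉ = 7.

7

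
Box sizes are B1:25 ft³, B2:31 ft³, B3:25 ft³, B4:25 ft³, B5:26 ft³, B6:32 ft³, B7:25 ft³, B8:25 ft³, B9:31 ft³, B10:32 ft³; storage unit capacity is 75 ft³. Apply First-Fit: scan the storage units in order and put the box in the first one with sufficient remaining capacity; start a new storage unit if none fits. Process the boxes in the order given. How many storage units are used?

5 storage units

B1 (25 ft³) → storage unit 1 (remaining 50 ft³)
B2 (31 ft³) → storage unit 1 (remaining 19 ft³)
B3 (25 ft³) → storage unit 2 (remaining 50 ft³)
B4 (25 ft³) → storage unit 2 (remaining 25 ft³)
B5 (26 ft³) → storage unit 3 (remaining 49 ft³)
B6 (32 ft³) → storage unit 3 (remaining 17 ft³)
B7 (25 ft³) → storage unit 2 (remaining 0 ft³)
B8 (25 ft³) → storage unit 4 (remaining 50 ft³)
B9 (31 ft³) → storage unit 4 (remaining 19 ft³)
B10 (32 ft³) → storage unit 5 (remaining 43 ft³)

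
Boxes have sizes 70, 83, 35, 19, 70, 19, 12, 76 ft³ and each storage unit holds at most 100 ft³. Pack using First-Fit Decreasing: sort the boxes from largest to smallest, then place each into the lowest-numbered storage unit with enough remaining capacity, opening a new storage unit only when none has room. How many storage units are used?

Sorted descending: 83, 76, 70, 70, 35, 19, 19, 12.
storage unit 1: place 83 ft³, 17 ft³ left
storage unit 2: place 76 ft³, 24 ft³ left
storage unit 3: place 70 ft³, 30 ft³ left
storage unit 4: place 70 ft³, 30 ft³ left
storage unit 5: place 35 ft³, 65 ft³ left
storage unit 2: place 19 ft³, 5 ft³ left
storage unit 3: place 19 ft³, 11 ft³ left
storage unit 1: place 12 ft³, 5 ft³ left

5 storage units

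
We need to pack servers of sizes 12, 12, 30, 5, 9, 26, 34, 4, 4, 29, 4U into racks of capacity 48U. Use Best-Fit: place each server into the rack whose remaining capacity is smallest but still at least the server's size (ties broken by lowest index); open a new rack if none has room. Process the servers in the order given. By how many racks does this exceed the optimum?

1

Best-Fit: [12,12] [30,5,9,4] [26] [34,4,4] [29] → 5 racks.
Total size 169U; any packing needs at least ⌈169/48⌉ = 4 racks.
An optimal packing achieves that bound: [34,12] [30,12,5] [29,9,4,4] [26,4] → 4 racks.
Excess: 5 − 4 = 1.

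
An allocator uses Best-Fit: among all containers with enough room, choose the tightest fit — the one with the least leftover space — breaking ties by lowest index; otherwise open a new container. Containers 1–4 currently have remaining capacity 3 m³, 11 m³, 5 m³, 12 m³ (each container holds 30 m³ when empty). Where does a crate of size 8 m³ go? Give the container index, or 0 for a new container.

Containers with room: container 2 (11 m³), container 4 (12 m³).
Tightest fit is container 2 with 11 m³ free.

2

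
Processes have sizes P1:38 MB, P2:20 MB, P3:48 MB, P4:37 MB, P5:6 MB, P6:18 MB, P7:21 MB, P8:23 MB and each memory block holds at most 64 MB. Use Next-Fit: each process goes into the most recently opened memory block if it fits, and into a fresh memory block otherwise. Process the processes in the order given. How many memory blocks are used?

4 memory blocks

memory block 1: place P1 (38 MB), 26 MB left
memory block 1: place P2 (20 MB), 6 MB left
memory block 2: place P3 (48 MB), 16 MB left
memory block 3: place P4 (37 MB), 27 MB left
memory block 3: place P5 (6 MB), 21 MB left
memory block 3: place P6 (18 MB), 3 MB left
memory block 4: place P7 (21 MB), 43 MB left
memory block 4: place P8 (23 MB), 20 MB left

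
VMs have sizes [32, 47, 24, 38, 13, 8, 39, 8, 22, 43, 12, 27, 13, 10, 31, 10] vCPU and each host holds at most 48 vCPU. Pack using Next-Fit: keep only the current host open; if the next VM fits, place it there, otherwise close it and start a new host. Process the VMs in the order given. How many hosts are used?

11

Put 32 vCPU in host 1; 16 vCPU remain.
Put 47 vCPU in host 2; 1 vCPU remain.
Put 24 vCPU in host 3; 24 vCPU remain.
Put 38 vCPU in host 4; 10 vCPU remain.
Put 13 vCPU in host 5; 35 vCPU remain.
Put 8 vCPU in host 5; 27 vCPU remain.
Put 39 vCPU in host 6; 9 vCPU remain.
Put 8 vCPU in host 6; 1 vCPU remain.
Put 22 vCPU in host 7; 26 vCPU remain.
Put 43 vCPU in host 8; 5 vCPU remain.
Put 12 vCPU in host 9; 36 vCPU remain.
Put 27 vCPU in host 9; 9 vCPU remain.
Put 13 vCPU in host 10; 35 vCPU remain.
Put 10 vCPU in host 10; 25 vCPU remain.
Put 31 vCPU in host 11; 17 vCPU remain.
Put 10 vCPU in host 11; 7 vCPU remain.
Final hosts: [32] [47] [24] [38] [13,8] [39,8] [22] [43] [12,27] [13,10] [31,10].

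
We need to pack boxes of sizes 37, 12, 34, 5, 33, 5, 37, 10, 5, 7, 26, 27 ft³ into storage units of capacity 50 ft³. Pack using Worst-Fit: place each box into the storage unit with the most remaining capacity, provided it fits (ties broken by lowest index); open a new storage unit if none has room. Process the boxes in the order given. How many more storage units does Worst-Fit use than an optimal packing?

0

Worst-Fit: [37,12] [34,5,7] [33,5,5] [37,10] [26] [27] → 6 storage units.
6 boxes exceed 25 ft³ (half the capacity), and no two of those can share a storage unit, so at least 6 storage units are needed.
So 6 is already optimal.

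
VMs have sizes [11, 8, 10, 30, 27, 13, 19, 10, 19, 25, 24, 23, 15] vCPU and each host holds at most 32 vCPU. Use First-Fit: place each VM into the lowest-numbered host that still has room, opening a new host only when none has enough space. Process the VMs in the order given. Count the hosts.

9 hosts

Put 11 vCPU in host 1; 21 vCPU remain.
Put 8 vCPU in host 1; 13 vCPU remain.
Put 10 vCPU in host 1; 3 vCPU remain.
Put 30 vCPU in host 2; 2 vCPU remain.
Put 27 vCPU in host 3; 5 vCPU remain.
Put 13 vCPU in host 4; 19 vCPU remain.
Put 19 vCPU in host 4; 0 vCPU remain.
Put 10 vCPU in host 5; 22 vCPU remain.
Put 19 vCPU in host 5; 3 vCPU remain.
Put 25 vCPU in host 6; 7 vCPU remain.
Put 24 vCPU in host 7; 8 vCPU remain.
Put 23 vCPU in host 8; 9 vCPU remain.
Put 15 vCPU in host 9; 17 vCPU remain.
Final hosts: [11,8,10] [30] [27] [13,19] [10,19] [25] [24] [23] [15].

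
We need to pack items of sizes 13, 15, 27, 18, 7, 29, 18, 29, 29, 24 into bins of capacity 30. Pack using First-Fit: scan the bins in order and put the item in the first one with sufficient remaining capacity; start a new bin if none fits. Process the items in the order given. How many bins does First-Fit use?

bin 1: place 13, 17 left
bin 1: place 15, 2 left
bin 2: place 27, 3 left
bin 3: place 18, 12 left
bin 3: place 7, 5 left
bin 4: place 29, 1 left
bin 5: place 18, 12 left
bin 6: place 29, 1 left
bin 7: place 29, 1 left
bin 8: place 24, 6 left
Final bins: [13,15] [27] [18,7] [29] [18] [29] [29] [24].

8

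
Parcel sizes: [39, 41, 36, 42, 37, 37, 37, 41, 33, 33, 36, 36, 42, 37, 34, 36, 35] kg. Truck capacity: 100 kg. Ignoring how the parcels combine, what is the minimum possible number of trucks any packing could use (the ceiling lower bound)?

Total size = 39 + 41 + 36 + 42 + 37 + 37 + 37 + 41 + 33 + 33 + 36 + 36 + 42 + 37 + 34 + 36 + 35 = 632 kg.
⌈632 / 100⌉ = 7.

7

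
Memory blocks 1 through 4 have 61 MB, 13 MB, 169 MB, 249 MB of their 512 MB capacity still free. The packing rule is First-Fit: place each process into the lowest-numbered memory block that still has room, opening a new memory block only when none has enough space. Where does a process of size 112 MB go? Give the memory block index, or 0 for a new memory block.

Memory blocks with room: memory block 3 (169 MB), memory block 4 (249 MB).
The first with room is memory block 3.

3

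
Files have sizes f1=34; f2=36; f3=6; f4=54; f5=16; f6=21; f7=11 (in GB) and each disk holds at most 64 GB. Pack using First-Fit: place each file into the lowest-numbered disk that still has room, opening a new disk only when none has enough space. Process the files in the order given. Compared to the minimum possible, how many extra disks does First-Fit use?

1

First-Fit: [34,6,16] [36,21] [54] [11] → 4 disks.
Total size 178 GB; any packing needs at least ⌈178/64⌉ = 3 disks.
An optimal packing achieves that bound: [54,6] [36,21] [34,16,11] → 3 disks.
Excess: 4 − 3 = 1.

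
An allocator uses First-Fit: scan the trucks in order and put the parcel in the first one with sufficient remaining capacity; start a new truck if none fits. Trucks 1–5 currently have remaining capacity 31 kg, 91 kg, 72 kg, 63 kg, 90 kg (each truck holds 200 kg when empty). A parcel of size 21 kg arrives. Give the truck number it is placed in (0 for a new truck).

Trucks with room: truck 1 (31 kg), truck 2 (91 kg), truck 3 (72 kg), truck 4 (63 kg), truck 5 (90 kg).
The first with room is truck 1.

1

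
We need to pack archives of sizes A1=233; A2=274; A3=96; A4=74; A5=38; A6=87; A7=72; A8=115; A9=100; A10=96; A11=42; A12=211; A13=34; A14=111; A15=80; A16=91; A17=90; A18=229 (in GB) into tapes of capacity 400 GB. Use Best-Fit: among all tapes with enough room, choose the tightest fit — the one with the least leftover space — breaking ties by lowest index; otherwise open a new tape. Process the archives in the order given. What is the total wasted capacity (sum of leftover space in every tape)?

327

A1 (233 GB) → tape 1 (remaining 167 GB)
A2 (274 GB) → tape 2 (remaining 126 GB)
A3 (96 GB) → tape 2 (remaining 30 GB)
A4 (74 GB) → tape 1 (remaining 93 GB)
A5 (38 GB) → tape 1 (remaining 55 GB)
A6 (87 GB) → tape 3 (remaining 313 GB)
A7 (72 GB) → tape 3 (remaining 241 GB)
A8 (115 GB) → tape 3 (remaining 126 GB)
A9 (100 GB) → tape 3 (remaining 26 GB)
A10 (96 GB) → tape 4 (remaining 304 GB)
A11 (42 GB) → tape 1 (remaining 13 GB)
A12 (211 GB) → tape 4 (remaining 93 GB)
A13 (34 GB) → tape 4 (remaining 59 GB)
A14 (111 GB) → tape 5 (remaining 289 GB)
A15 (80 GB) → tape 5 (remaining 209 GB)
A16 (91 GB) → tape 5 (remaining 118 GB)
A17 (90 GB) → tape 5 (remaining 28 GB)
A18 (229 GB) → tape 6 (remaining 171 GB)
6 tapes × 400 GB = 2400 GB; used 2073 GB; unused 327 GB.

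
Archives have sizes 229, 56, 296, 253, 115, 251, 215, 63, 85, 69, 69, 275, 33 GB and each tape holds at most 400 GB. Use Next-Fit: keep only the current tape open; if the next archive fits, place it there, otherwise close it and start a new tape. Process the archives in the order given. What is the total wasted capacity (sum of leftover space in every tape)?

Put 229 GB in tape 1; 171 GB remain.
Put 56 GB in tape 1; 115 GB remain.
Put 296 GB in tape 2; 104 GB remain.
Put 253 GB in tape 3; 147 GB remain.
Put 115 GB in tape 3; 32 GB remain.
Put 251 GB in tape 4; 149 GB remain.
Put 215 GB in tape 5; 185 GB remain.
Put 63 GB in tape 5; 122 GB remain.
Put 85 GB in tape 5; 37 GB remain.
Put 69 GB in tape 6; 331 GB remain.
Put 69 GB in tape 6; 262 GB remain.
Put 275 GB in tape 7; 125 GB remain.
Put 33 GB in tape 7; 92 GB remain.
7 tapes × 400 GB = 2800 GB; used 2009 GB; unused 791 GB.

791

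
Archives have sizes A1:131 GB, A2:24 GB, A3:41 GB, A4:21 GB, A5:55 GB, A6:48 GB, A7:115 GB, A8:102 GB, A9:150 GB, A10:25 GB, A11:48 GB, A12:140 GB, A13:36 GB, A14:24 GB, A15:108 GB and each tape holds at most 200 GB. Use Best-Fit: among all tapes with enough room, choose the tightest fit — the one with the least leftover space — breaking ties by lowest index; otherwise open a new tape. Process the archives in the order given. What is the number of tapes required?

7 tapes

A1 (131 GB) → tape 1 (remaining 69 GB)
A2 (24 GB) → tape 1 (remaining 45 GB)
A3 (41 GB) → tape 1 (remaining 4 GB)
A4 (21 GB) → tape 2 (remaining 179 GB)
A5 (55 GB) → tape 2 (remaining 124 GB)
A6 (48 GB) → tape 2 (remaining 76 GB)
A7 (115 GB) → tape 3 (remaining 85 GB)
A8 (102 GB) → tape 4 (remaining 98 GB)
A9 (150 GB) → tape 5 (remaining 50 GB)
A10 (25 GB) → tape 5 (remaining 25 GB)
A11 (48 GB) → tape 2 (remaining 28 GB)
A12 (140 GB) → tape 6 (remaining 60 GB)
A13 (36 GB) → tape 6 (remaining 24 GB)
A14 (24 GB) → tape 6 (remaining 0 GB)
A15 (108 GB) → tape 7 (remaining 92 GB)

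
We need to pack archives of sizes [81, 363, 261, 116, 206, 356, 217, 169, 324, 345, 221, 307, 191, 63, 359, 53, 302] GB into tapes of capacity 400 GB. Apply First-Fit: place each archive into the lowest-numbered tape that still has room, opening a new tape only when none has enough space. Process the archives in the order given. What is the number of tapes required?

12

81 GB → tape 1 (remaining 319 GB)
363 GB → tape 2 (remaining 37 GB)
261 GB → tape 1 (remaining 58 GB)
116 GB → tape 3 (remaining 284 GB)
206 GB → tape 3 (remaining 78 GB)
356 GB → tape 4 (remaining 44 GB)
217 GB → tape 5 (remaining 183 GB)
169 GB → tape 5 (remaining 14 GB)
324 GB → tape 6 (remaining 76 GB)
345 GB → tape 7 (remaining 55 GB)
221 GB → tape 8 (remaining 179 GB)
307 GB → tape 9 (remaining 93 GB)
191 GB → tape 10 (remaining 209 GB)
63 GB → tape 3 (remaining 15 GB)
359 GB → tape 11 (remaining 41 GB)
53 GB → tape 1 (remaining 5 GB)
302 GB → tape 12 (remaining 98 GB)
Final tapes: [81,261,53] [363] [116,206,63] [356] [217,169] [324] [345] [221] [307] [191] [359] [302].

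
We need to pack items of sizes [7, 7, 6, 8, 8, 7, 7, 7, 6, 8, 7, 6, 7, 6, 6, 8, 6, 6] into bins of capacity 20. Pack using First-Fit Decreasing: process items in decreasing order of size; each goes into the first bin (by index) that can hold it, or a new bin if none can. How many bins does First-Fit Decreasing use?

7

Sorted descending: 8, 8, 8, 8, 7, 7, 7, 7, 7, 7, 7, 6, 6, 6, 6, 6, 6, 6.
Put 8 in bin 1; 12 remain.
Put 8 in bin 1; 4 remain.
Put 8 in bin 2; 12 remain.
Put 8 in bin 2; 4 remain.
Put 7 in bin 3; 13 remain.
Put 7 in bin 3; 6 remain.
Put 7 in bin 4; 13 remain.
Put 7 in bin 4; 6 remain.
Put 7 in bin 5; 13 remain.
Put 7 in bin 5; 6 remain.
Put 7 in bin 6; 13 remain.
Put 6 in bin 3; 0 remain.
Put 6 in bin 4; 0 remain.
Put 6 in bin 5; 0 remain.
Put 6 in bin 6; 7 remain.
Put 6 in bin 6; 1 remain.
Put 6 in bin 7; 14 remain.
Put 6 in bin 7; 8 remain.
Final bins: [8,8] [8,8] [7,7,6] [7,7,6] [7,7,6] [7,6,6] [6,6].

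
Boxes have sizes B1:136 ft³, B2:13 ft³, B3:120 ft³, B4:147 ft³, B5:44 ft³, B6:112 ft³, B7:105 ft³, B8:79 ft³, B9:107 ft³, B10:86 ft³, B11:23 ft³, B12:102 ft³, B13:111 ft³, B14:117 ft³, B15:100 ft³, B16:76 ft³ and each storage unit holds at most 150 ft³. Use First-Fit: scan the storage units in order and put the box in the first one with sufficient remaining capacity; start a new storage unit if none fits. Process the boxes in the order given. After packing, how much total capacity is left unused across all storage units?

storage unit 1: place B1 (136 ft³), 14 ft³ left
storage unit 1: place B2 (13 ft³), 1 ft³ left
storage unit 2: place B3 (120 ft³), 30 ft³ left
storage unit 3: place B4 (147 ft³), 3 ft³ left
storage unit 4: place B5 (44 ft³), 106 ft³ left
storage unit 5: place B6 (112 ft³), 38 ft³ left
storage unit 4: place B7 (105 ft³), 1 ft³ left
storage unit 6: place B8 (79 ft³), 71 ft³ left
storage unit 7: place B9 (107 ft³), 43 ft³ left
storage unit 8: place B10 (86 ft³), 64 ft³ left
storage unit 2: place B11 (23 ft³), 7 ft³ left
storage unit 9: place B12 (102 ft³), 48 ft³ left
storage unit 10: place B13 (111 ft³), 39 ft³ left
storage unit 11: place B14 (117 ft³), 33 ft³ left
storage unit 12: place B15 (100 ft³), 50 ft³ left
storage unit 13: place B16 (76 ft³), 74 ft³ left
13 storage units × 150 ft³ = 1950 ft³; used 1478 ft³; unused 472 ft³.

472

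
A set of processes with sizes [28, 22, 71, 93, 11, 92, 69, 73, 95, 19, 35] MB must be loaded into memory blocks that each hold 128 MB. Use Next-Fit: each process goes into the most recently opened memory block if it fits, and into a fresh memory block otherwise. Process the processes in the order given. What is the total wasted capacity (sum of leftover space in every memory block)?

288

memory block 1: place 28 MB, 100 MB left
memory block 1: place 22 MB, 78 MB left
memory block 1: place 71 MB, 7 MB left
memory block 2: place 93 MB, 35 MB left
memory block 2: place 11 MB, 24 MB left
memory block 3: place 92 MB, 36 MB left
memory block 4: place 69 MB, 59 MB left
memory block 5: place 73 MB, 55 MB left
memory block 6: place 95 MB, 33 MB left
memory block 6: place 19 MB, 14 MB left
memory block 7: place 35 MB, 93 MB left
7 memory blocks × 128 MB = 896 MB; used 608 MB; unused 288 MB.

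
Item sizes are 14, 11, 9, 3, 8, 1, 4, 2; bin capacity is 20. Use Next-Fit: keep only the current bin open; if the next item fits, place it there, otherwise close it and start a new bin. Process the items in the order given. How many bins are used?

Put 14 in bin 1; 6 remain.
Put 11 in bin 2; 9 remain.
Put 9 in bin 2; 0 remain.
Put 3 in bin 3; 17 remain.
Put 8 in bin 3; 9 remain.
Put 1 in bin 3; 8 remain.
Put 4 in bin 3; 4 remain.
Put 2 in bin 3; 2 remain.

3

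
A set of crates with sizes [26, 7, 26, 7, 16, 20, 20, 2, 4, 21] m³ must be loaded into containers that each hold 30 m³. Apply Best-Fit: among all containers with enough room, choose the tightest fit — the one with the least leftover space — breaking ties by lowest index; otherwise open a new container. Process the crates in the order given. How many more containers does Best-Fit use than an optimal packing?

Best-Fit: [26,2] [7,7,16] [26,4] [20] [20] [21] → 6 containers.
6 crates exceed 15 m³ (half the capacity), and no two of those can share a container, so at least 6 containers are needed.
So 6 is already optimal.

0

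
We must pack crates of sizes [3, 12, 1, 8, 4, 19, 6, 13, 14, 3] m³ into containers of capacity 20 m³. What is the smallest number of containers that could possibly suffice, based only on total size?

5 containers

Total size = 3 + 12 + 1 + 8 + 4 + 19 + 6 + 13 + 14 + 3 = 83 m³.
⌈83 / 20⌉ = 5.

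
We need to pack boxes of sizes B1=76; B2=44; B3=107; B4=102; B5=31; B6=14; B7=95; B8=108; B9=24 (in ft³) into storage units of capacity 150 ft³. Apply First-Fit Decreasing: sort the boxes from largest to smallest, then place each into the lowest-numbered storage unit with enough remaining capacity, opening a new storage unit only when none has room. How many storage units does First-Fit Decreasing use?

5 storage units

Sorted descending: 108, 107, 102, 95, 76, 44, 31, 24, 14.
Put 108 ft³ in storage unit 1; 42 ft³ remain.
Put 107 ft³ in storage unit 2; 43 ft³ remain.
Put 102 ft³ in storage unit 3; 48 ft³ remain.
Put 95 ft³ in storage unit 4; 55 ft³ remain.
Put 76 ft³ in storage unit 5; 74 ft³ remain.
Put 44 ft³ in storage unit 3; 4 ft³ remain.
Put 31 ft³ in storage unit 1; 11 ft³ remain.
Put 24 ft³ in storage unit 2; 19 ft³ remain.
Put 14 ft³ in storage unit 2; 5 ft³ remain.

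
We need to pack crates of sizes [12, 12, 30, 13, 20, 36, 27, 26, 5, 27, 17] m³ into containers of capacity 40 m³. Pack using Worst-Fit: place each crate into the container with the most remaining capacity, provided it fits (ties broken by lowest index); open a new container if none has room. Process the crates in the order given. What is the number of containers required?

container 1: place 12 m³, 28 m³ left
container 1: place 12 m³, 16 m³ left
container 2: place 30 m³, 10 m³ left
container 1: place 13 m³, 3 m³ left
container 3: place 20 m³, 20 m³ left
container 4: place 36 m³, 4 m³ left
container 5: place 27 m³, 13 m³ left
container 6: place 26 m³, 14 m³ left
container 3: place 5 m³, 15 m³ left
container 7: place 27 m³, 13 m³ left
container 8: place 17 m³, 23 m³ left
Final containers: [12,12,13] [30] [20,5] [36] [27] [26] [27] [17].

8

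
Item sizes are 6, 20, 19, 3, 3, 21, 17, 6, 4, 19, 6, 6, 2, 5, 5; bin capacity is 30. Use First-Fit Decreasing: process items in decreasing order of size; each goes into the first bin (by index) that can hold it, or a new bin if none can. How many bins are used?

Sorted descending: 21, 20, 19, 19, 17, 6, 6, 6, 6, 5, 5, 4, 3, 3, 2.
bin 1: place 21, 9 left
bin 2: place 20, 10 left
bin 3: place 19, 11 left
bin 4: place 19, 11 left
bin 5: place 17, 13 left
bin 1: place 6, 3 left
bin 2: place 6, 4 left
bin 3: place 6, 5 left
bin 4: place 6, 5 left
bin 3: place 5, 0 left
bin 4: place 5, 0 left
bin 2: place 4, 0 left
bin 1: place 3, 0 left
bin 5: place 3, 10 left
bin 5: place 2, 8 left

5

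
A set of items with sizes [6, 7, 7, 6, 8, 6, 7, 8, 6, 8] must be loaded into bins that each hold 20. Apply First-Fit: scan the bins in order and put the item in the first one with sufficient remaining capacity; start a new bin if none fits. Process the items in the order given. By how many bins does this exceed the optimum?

0

First-Fit: [6,7,7] [6,8,6] [7,8] [6,8] → 4 bins.
Total size 69; any packing needs at least ⌈69/20⌉ = 4 bins.
So 4 is already optimal.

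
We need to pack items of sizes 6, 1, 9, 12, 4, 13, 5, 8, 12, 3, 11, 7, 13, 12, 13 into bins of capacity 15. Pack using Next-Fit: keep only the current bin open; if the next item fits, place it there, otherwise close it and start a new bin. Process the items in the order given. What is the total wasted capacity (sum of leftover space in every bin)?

51

bin 1: place 6, 9 left
bin 1: place 1, 8 left
bin 2: place 9, 6 left
bin 3: place 12, 3 left
bin 4: place 4, 11 left
bin 5: place 13, 2 left
bin 6: place 5, 10 left
bin 6: place 8, 2 left
bin 7: place 12, 3 left
bin 7: place 3, 0 left
bin 8: place 11, 4 left
bin 9: place 7, 8 left
bin 10: place 13, 2 left
bin 11: place 12, 3 left
bin 12: place 13, 2 left
12 bins × 15 = 180; used 129; unused 51.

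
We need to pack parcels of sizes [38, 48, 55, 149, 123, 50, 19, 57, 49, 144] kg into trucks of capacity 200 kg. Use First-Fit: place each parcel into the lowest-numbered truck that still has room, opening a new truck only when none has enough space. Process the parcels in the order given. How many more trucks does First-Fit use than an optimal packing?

First-Fit: [38,48,55,50] [149,19] [123,57] [49,144] → 4 trucks.
Total size 732 kg; any packing needs at least ⌈732/200⌉ = 4 trucks.
So 4 is already optimal.

0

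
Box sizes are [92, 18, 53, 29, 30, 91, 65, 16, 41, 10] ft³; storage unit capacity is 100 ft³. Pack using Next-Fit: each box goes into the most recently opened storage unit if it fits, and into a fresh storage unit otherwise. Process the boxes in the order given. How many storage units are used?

storage unit 1: place 92 ft³, 8 ft³ left
storage unit 2: place 18 ft³, 82 ft³ left
storage unit 2: place 53 ft³, 29 ft³ left
storage unit 2: place 29 ft³, 0 ft³ left
storage unit 3: place 30 ft³, 70 ft³ left
storage unit 4: place 91 ft³, 9 ft³ left
storage unit 5: place 65 ft³, 35 ft³ left
storage unit 5: place 16 ft³, 19 ft³ left
storage unit 6: place 41 ft³, 59 ft³ left
storage unit 6: place 10 ft³, 49 ft³ left

6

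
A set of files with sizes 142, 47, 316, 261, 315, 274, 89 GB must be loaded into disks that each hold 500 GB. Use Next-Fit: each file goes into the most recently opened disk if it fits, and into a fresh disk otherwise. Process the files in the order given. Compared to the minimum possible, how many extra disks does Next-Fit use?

1

Next-Fit: [142,47] [316] [261] [315] [274,89] → 5 disks.
4 files exceed 250 GB (half the capacity), and no two of those can share a disk, so at least 4 disks are needed.
An optimal packing achieves that bound: [316,142] [315,89,47] [274] [261] → 4 disks.
Excess: 5 − 4 = 1.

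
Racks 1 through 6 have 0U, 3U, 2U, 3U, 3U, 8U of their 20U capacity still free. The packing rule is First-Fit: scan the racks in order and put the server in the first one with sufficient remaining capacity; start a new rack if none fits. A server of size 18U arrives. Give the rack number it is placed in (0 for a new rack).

No rack has ≥ 18U free, so a new rack is opened.

0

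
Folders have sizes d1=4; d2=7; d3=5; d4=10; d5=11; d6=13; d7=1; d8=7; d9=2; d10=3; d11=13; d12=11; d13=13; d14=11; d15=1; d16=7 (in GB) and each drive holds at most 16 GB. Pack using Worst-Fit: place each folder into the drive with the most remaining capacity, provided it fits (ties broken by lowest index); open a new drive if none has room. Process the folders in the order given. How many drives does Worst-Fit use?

10

Put d1 (4 GB) in drive 1; 12 GB remain.
Put d2 (7 GB) in drive 1; 5 GB remain.
Put d3 (5 GB) in drive 1; 0 GB remain.
Put d4 (10 GB) in drive 2; 6 GB remain.
Put d5 (11 GB) in drive 3; 5 GB remain.
Put d6 (13 GB) in drive 4; 3 GB remain.
Put d7 (1 GB) in drive 2; 5 GB remain.
Put d8 (7 GB) in drive 5; 9 GB remain.
Put d9 (2 GB) in drive 5; 7 GB remain.
Put d10 (3 GB) in drive 5; 4 GB remain.
Put d11 (13 GB) in drive 6; 3 GB remain.
Put d12 (11 GB) in drive 7; 5 GB remain.
Put d13 (13 GB) in drive 8; 3 GB remain.
Put d14 (11 GB) in drive 9; 5 GB remain.
Put d15 (1 GB) in drive 2; 4 GB remain.
Put d16 (7 GB) in drive 10; 9 GB remain.
Final drives: [4,7,5] [10,1,1] [11] [13] [7,2,3] [13] [11] [13] [11] [7].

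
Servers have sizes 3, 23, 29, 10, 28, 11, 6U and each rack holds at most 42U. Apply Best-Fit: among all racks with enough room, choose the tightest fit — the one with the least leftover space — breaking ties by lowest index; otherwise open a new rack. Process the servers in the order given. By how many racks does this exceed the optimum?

Best-Fit: [3,23,6] [29,10] [28,11] → 3 racks.
Total size 110U; any packing needs at least ⌈110/42⌉ = 3 racks.
So 3 is already optimal.

0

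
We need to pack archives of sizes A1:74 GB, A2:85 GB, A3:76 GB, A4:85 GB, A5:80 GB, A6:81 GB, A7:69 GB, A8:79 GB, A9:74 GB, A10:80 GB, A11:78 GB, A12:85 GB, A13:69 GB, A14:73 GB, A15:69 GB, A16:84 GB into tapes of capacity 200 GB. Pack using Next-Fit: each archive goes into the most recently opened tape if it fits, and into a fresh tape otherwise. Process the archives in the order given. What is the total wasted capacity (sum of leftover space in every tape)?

A1 (74 GB) → tape 1 (remaining 126 GB)
A2 (85 GB) → tape 1 (remaining 41 GB)
A3 (76 GB) → tape 2 (remaining 124 GB)
A4 (85 GB) → tape 2 (remaining 39 GB)
A5 (80 GB) → tape 3 (remaining 120 GB)
A6 (81 GB) → tape 3 (remaining 39 GB)
A7 (69 GB) → tape 4 (remaining 131 GB)
A8 (79 GB) → tape 4 (remaining 52 GB)
A9 (74 GB) → tape 5 (remaining 126 GB)
A10 (80 GB) → tape 5 (remaining 46 GB)
A11 (78 GB) → tape 6 (remaining 122 GB)
A12 (85 GB) → tape 6 (remaining 37 GB)
A13 (69 GB) → tape 7 (remaining 131 GB)
A14 (73 GB) → tape 7 (remaining 58 GB)
A15 (69 GB) → tape 8 (remaining 131 GB)
A16 (84 GB) → tape 8 (remaining 47 GB)
8 tapes × 200 GB = 1600 GB; used 1241 GB; unused 359 GB.

359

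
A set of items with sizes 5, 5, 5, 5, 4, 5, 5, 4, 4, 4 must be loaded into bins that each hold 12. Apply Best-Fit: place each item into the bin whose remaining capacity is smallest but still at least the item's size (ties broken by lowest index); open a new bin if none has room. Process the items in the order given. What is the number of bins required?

5 bins

Put 5 in bin 1; 7 remain.
Put 5 in bin 1; 2 remain.
Put 5 in bin 2; 7 remain.
Put 5 in bin 2; 2 remain.
Put 4 in bin 3; 8 remain.
Put 5 in bin 3; 3 remain.
Put 5 in bin 4; 7 remain.
Put 4 in bin 4; 3 remain.
Put 4 in bin 5; 8 remain.
Put 4 in bin 5; 4 remain.
Final bins: [5,5] [5,5] [4,5] [5,4] [4,4].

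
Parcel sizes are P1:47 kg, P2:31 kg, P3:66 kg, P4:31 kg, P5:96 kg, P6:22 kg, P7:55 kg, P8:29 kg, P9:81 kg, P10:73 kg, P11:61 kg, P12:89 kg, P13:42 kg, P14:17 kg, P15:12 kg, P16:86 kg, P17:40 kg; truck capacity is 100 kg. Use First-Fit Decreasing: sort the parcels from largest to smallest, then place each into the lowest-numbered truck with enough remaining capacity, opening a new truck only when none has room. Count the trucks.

Sorted descending: 96, 89, 86, 81, 73, 66, 61, 55, 47, 42, 40, 31, 31, 29, 22, 17, 12.
96 kg → truck 1 (remaining 4 kg)
89 kg → truck 2 (remaining 11 kg)
86 kg → truck 3 (remaining 14 kg)
81 kg → truck 4 (remaining 19 kg)
73 kg → truck 5 (remaining 27 kg)
66 kg → truck 6 (remaining 34 kg)
61 kg → truck 7 (remaining 39 kg)
55 kg → truck 8 (remaining 45 kg)
47 kg → truck 9 (remaining 53 kg)
42 kg → truck 8 (remaining 3 kg)
40 kg → truck 9 (remaining 13 kg)
31 kg → truck 6 (remaining 3 kg)
31 kg → truck 7 (remaining 8 kg)
29 kg → truck 10 (remaining 71 kg)
22 kg → truck 5 (remaining 5 kg)
17 kg → truck 4 (remaining 2 kg)
12 kg → truck 3 (remaining 2 kg)
Final trucks: [96] [89] [86,12] [81,17] [73,22] [66,31] [61,31] [55,42] [47,40] [29].

10 trucks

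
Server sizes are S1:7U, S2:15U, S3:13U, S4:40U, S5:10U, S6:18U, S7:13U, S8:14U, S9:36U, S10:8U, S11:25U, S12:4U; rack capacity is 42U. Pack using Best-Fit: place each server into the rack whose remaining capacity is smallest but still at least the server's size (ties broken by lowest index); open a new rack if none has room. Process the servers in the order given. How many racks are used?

Put S1 (7U) in rack 1; 35U remain.
Put S2 (15U) in rack 1; 20U remain.
Put S3 (13U) in rack 1; 7U remain.
Put S4 (40U) in rack 2; 2U remain.
Put S5 (10U) in rack 3; 32U remain.
Put S6 (18U) in rack 3; 14U remain.
Put S7 (13U) in rack 3; 1U remain.
Put S8 (14U) in rack 4; 28U remain.
Put S9 (36U) in rack 5; 6U remain.
Put S10 (8U) in rack 4; 20U remain.
Put S11 (25U) in rack 6; 17U remain.
Put S12 (4U) in rack 5; 2U remain.
Final racks: [7,15,13] [40] [10,18,13] [14,8] [36,4] [25].

6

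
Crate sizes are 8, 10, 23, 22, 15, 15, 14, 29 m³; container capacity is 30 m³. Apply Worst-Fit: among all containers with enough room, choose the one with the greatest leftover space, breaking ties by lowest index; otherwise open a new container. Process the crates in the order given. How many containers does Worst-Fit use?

6

container 1: place 8 m³, 22 m³ left
container 1: place 10 m³, 12 m³ left
container 2: place 23 m³, 7 m³ left
container 3: place 22 m³, 8 m³ left
container 4: place 15 m³, 15 m³ left
container 4: place 15 m³, 0 m³ left
container 5: place 14 m³, 16 m³ left
container 6: place 29 m³, 1 m³ left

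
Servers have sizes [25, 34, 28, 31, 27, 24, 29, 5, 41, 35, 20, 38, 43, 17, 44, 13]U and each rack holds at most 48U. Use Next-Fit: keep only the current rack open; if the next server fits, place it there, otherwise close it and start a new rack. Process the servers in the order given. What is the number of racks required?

15

25U → rack 1 (remaining 23U)
34U → rack 2 (remaining 14U)
28U → rack 3 (remaining 20U)
31U → rack 4 (remaining 17U)
27U → rack 5 (remaining 21U)
24U → rack 6 (remaining 24U)
29U → rack 7 (remaining 19U)
5U → rack 7 (remaining 14U)
41U → rack 8 (remaining 7U)
35U → rack 9 (remaining 13U)
20U → rack 10 (remaining 28U)
38U → rack 11 (remaining 10U)
43U → rack 12 (remaining 5U)
17U → rack 13 (remaining 31U)
44U → rack 14 (remaining 4U)
13U → rack 15 (remaining 35U)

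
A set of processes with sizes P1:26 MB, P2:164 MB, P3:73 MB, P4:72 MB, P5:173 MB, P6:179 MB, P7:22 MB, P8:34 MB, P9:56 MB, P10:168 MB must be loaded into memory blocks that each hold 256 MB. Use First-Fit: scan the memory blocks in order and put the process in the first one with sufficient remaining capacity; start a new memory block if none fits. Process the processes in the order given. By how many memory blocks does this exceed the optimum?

1

First-Fit: [26,164,22,34] [73,72,56] [173] [179] [168] → 5 memory blocks.
Total size 967 MB; any packing needs at least ⌈967/256⌉ = 4 memory blocks.
An optimal packing achieves that bound: [179,73] [173,72] [168,56,26] [164,34,22] → 4 memory blocks.
Excess: 5 − 4 = 1.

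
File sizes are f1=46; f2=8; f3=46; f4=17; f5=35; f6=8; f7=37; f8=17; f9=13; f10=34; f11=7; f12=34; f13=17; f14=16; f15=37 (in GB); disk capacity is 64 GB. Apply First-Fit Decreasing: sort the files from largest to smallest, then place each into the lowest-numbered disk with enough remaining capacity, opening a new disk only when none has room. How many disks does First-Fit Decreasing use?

Sorted descending: 46, 46, 37, 37, 35, 34, 34, 17, 17, 17, 16, 13, 8, 8, 7.
46 GB → disk 1 (remaining 18 GB)
46 GB → disk 2 (remaining 18 GB)
37 GB → disk 3 (remaining 27 GB)
37 GB → disk 4 (remaining 27 GB)
35 GB → disk 5 (remaining 29 GB)
34 GB → disk 6 (remaining 30 GB)
34 GB → disk 7 (remaining 30 GB)
17 GB → disk 1 (remaining 1 GB)
17 GB → disk 2 (remaining 1 GB)
17 GB → disk 3 (remaining 10 GB)
16 GB → disk 4 (remaining 11 GB)
13 GB → disk 5 (remaining 16 GB)
8 GB → disk 3 (remaining 2 GB)
8 GB → disk 4 (remaining 3 GB)
7 GB → disk 5 (remaining 9 GB)
Final disks: [46,17] [46,17] [37,17,8] [37,16,8] [35,13,7] [34] [34].

7 disks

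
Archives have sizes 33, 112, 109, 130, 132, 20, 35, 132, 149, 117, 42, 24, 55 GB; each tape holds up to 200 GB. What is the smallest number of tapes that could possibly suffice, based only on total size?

Total size = 33 + 112 + 109 + 130 + 132 + 20 + 35 + 132 + 149 + 117 + 42 + 24 + 55 = 1090 GB.
⌈1090 / 200⌉ = 6.

6 tapes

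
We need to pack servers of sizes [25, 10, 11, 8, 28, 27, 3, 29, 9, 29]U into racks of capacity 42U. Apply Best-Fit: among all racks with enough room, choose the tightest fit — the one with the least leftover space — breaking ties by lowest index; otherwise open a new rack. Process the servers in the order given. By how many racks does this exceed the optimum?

1

Best-Fit: [25,10,3] [11,8] [28] [27] [29,9] [29] → 6 racks.
Total size 179U; any packing needs at least ⌈179/42⌉ = 5 racks.
An optimal packing achieves that bound: [29,11] [29,10,3] [28,9] [27,8] [25] → 5 racks.
Excess: 6 − 5 = 1.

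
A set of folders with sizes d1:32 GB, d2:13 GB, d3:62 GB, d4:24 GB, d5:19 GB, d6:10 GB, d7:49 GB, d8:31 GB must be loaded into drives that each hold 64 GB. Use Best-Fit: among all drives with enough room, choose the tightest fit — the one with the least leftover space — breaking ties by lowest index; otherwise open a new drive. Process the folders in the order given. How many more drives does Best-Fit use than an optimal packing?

Best-Fit: [32,13,19] [62] [24,10] [49] [31] → 5 drives.
Total size 240 GB; any packing needs at least ⌈240/64⌉ = 4 drives.
An optimal packing achieves that bound: [62] [49,13] [32,31] [24,19,10] → 4 drives.
Excess: 5 − 4 = 1.

1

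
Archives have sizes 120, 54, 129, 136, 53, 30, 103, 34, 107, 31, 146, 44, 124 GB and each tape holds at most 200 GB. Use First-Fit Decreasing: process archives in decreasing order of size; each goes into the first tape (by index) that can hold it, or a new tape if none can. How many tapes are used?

7

Sorted descending: 146, 136, 129, 124, 120, 107, 103, 54, 53, 44, 34, 31, 30.
Put 146 GB in tape 1; 54 GB remain.
Put 136 GB in tape 2; 64 GB remain.
Put 129 GB in tape 3; 71 GB remain.
Put 124 GB in tape 4; 76 GB remain.
Put 120 GB in tape 5; 80 GB remain.
Put 107 GB in tape 6; 93 GB remain.
Put 103 GB in tape 7; 97 GB remain.
Put 54 GB in tape 1; 0 GB remain.
Put 53 GB in tape 2; 11 GB remain.
Put 44 GB in tape 3; 27 GB remain.
Put 34 GB in tape 4; 42 GB remain.
Put 31 GB in tape 4; 11 GB remain.
Put 30 GB in tape 5; 50 GB remain.
Final tapes: [146,54] [136,53] [129,44] [124,34,31] [120,30] [107] [103].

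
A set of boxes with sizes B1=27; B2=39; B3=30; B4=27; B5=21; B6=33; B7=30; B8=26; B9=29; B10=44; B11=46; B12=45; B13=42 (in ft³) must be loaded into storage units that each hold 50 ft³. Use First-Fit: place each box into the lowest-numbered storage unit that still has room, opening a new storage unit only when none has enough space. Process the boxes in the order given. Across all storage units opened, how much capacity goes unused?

B1 (27 ft³) → storage unit 1 (remaining 23 ft³)
B2 (39 ft³) → storage unit 2 (remaining 11 ft³)
B3 (30 ft³) → storage unit 3 (remaining 20 ft³)
B4 (27 ft³) → storage unit 4 (remaining 23 ft³)
B5 (21 ft³) → storage unit 1 (remaining 2 ft³)
B6 (33 ft³) → storage unit 5 (remaining 17 ft³)
B7 (30 ft³) → storage unit 6 (remaining 20 ft³)
B8 (26 ft³) → storage unit 7 (remaining 24 ft³)
B9 (29 ft³) → storage unit 8 (remaining 21 ft³)
B10 (44 ft³) → storage unit 9 (remaining 6 ft³)
B11 (46 ft³) → storage unit 10 (remaining 4 ft³)
B12 (45 ft³) → storage unit 11 (remaining 5 ft³)
B13 (42 ft³) → storage unit 12 (remaining 8 ft³)
12 storage units × 50 ft³ = 600 ft³; used 439 ft³; unused 161 ft³.

161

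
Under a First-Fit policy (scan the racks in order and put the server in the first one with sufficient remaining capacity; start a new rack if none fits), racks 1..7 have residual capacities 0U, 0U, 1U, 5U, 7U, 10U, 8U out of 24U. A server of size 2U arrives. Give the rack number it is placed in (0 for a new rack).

Racks with room: rack 4 (5U), rack 5 (7U), rack 6 (10U), rack 7 (8U).
The first with room is rack 4.

4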